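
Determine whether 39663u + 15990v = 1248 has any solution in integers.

yes

gcd(39663, 15990) = 39  (39663 = 2×15990 + 7683, 15990 = 2×7683 + 624, 7683 = 12×624 + 195, 624 = 3×195 + 39, 195 = 5×39).
39 divides 1248, so integer solutions exist.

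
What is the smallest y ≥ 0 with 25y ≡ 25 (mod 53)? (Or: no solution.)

gcd(53, 25) = 1.
1 divides 25, so solutions exist.
By Bézout, 25*(17) + 53*(-8) = 1.
So 25*(17) ≡ 1 (mod 53); multiply by 25: y ≡ 425 (mod 53).
Smallest nonnegative: y = 425 mod 53 = 1.

1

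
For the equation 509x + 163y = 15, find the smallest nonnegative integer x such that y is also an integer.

gcd(509, 163):
  509 = 3*163 + 20
  163 = 8*20 + 3
  20 = 6*3 + 2
  3 = 1*2 + 1
  2 = 2*1
so gcd(509, 163) = 1.
1 divides 15, so solutions exist.
Back-substitute for Bézout coefficients:
  1 = 3 - 1*2
  ... = 509*(-57) + 163*(178)
Scale by 15/1 = 15: (x₀, y₀) = (-855, 2670).
General solution: x = -855 + 163t, y = 2670 - 509t for integer t.
x ≥ 0: smallest is -855 mod 163 = 123 (at t = 6), with y = -384.

123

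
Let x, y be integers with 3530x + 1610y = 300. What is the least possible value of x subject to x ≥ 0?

gcd(3530, 1610) = 10  (3530 = 2×1610 + 310, 1610 = 5×310 + 60, 310 = 5×60 + 10, 60 = 6×10).
10 divides 300, so solutions exist.
Back-substituting, 3530×(26) + 1610×(-57) = 10.
Scale by 300/10 = 30: (x₀, y₀) = (780, -1710).
General solution: x = 780 + 161t, y = -1710 - 353t for integer t.
x ≥ 0: smallest is 780 mod 161 = 136 (at t = -4), with y = -298.

136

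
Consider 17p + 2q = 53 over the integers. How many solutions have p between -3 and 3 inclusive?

4

gcd(17, 2) = 1.
By Bézout, 17×(1) + 2×(-8) = 1.
Particular solution: (1, 18).
General solution: p = 1 + 2t, q = 18 - 17t for integer t.
-3 ≤ 1 + 2t ≤ 3 gives t ∈ [-2, 1], which is 4 values.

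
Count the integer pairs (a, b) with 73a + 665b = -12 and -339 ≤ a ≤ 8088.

gcd(665, 73):
  665 = 9*73 + 8
  73 = 9*8 + 1
  8 = 8*1
so gcd(665, 73) = 1.
Back-substitute for Bézout coefficients:
  1 = 73 - 9*8
  ... = 73*(82) + 665*(-9)
Scale by -12: particular solution (-984, 108); reduce a mod 665: (346, -38).
General solution: a = 346 + 665t, b = -38 - 73t for integer t.
-339 ≤ 346 + 665t ≤ 8088 gives t ∈ [-1, 11], which is 13 values.

13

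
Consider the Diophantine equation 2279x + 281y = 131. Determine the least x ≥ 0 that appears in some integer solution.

113

gcd(2279, 281) = 1.
1 divides 131, so solutions exist.
By Bézout, 2279×(136) + 281×(-1103) = 1.
Scale by 131/1 = 131: (x₀, y₀) = (17816, -144493).
General solution: x = 17816 + 281t, y = -144493 - 2279t for integer t.
x ≥ 0: smallest is 17816 mod 281 = 113 (at t = -63), with y = -916.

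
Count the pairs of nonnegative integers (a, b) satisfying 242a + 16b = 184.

0

gcd(242, 16) = 2  (242 = 15×16 + 2, 16 = 8×2).
Back-substituting, 242×(1) + 16×(-15) = 2.
Scale by 92: one solution is (92, -1380). Reduce a mod 8: (4, -49).
General: a = 4 + 8t, b = -49 - 121t.
a ≥ 0 ⇒ t ≥ 0; b ≥ 0 ⇒ t ≤ -1. So t ∈ [0, -1]: 0 solutions.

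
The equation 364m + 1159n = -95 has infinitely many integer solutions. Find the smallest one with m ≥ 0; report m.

627

gcd(1159, 364) = 1.
1 divides -95, so solutions exist.
By Bézout, 364*(-519) + 1159*(163) = 1.
Scale by -95/1 = -95: (m₀, n₀) = (49305, -15485).
General solution: m = 49305 + 1159t, n = -15485 - 364t for integer t.
m ≥ 0: smallest is 49305 mod 1159 = 627 (at t = -42), with n = -197.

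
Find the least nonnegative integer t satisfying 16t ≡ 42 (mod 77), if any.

gcd(77, 16):
  77 = 4×16 + 13
  16 = 1×13 + 3
  13 = 4×3 + 1
  3 = 3×1
so gcd(77, 16) = 1.
1 divides 42, so solutions exist.
Back-substitute for Bézout coefficients:
  1 = 13 - 4×3
  ... = 16×(-24) + 77×(5)
So 16×(-24) ≡ 1 (mod 77); multiply by 42: t ≡ -1008 (mod 77).
Smallest nonnegative: t = -1008 mod 77 = 70.

70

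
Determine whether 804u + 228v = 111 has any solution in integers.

no

gcd(804, 228) = 12.
12 does not divide 111 (remainder 3), so no integer solutions.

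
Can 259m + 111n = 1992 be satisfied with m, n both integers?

gcd(259, 111):
  259 = 2×111 + 37
  111 = 3×37
so gcd(259, 111) = 37.
37 does not divide 1992 (remainder 31), so no integer solutions.

no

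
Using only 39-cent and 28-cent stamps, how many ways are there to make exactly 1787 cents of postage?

1

Need nonnegative integers with 39j + 28k = 1787.
gcd(39, 28) = 1, and 39·(-5) + 28·(7) = 1.
So (j₀, k₀) = (-8935, 12509); general j = -8935 + 28t, k = 12509 - 39t.
j ≥ 0 ⇒ t ≥ 320; k ≥ 0 ⇒ t ≤ 320. That's 1 value of t.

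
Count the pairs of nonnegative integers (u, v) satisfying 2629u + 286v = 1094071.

gcd(2629, 286) = 11.
By Bézout, 2629×(-5) + 286×(46) = 11.
One solution: (23, 3614).
General: u = 23 + 26t, v = 3614 - 239t.
u ≥ 0 ⇒ t ≥ 0; v ≥ 0 ⇒ t ≤ 15. So t ∈ [0, 15]: 16 solutions.

16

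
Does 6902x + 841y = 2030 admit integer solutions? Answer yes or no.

gcd(6902, 841) = 29  (6902 = 8·841 + 174, 841 = 4·174 + 145, 174 = 1·145 + 29, 145 = 5·29).
29 divides 2030, so integer solutions exist.

yes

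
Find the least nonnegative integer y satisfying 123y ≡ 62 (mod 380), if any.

294

gcd(380, 123) = 1.
1 divides 62, so solutions exist.
By Bézout, 123·(-173) + 380·(56) = 1.
So 123·(-173) ≡ 1 (mod 380); multiply by 62: y ≡ -10726 (mod 380).
Smallest nonnegative: y = -10726 mod 380 = 294.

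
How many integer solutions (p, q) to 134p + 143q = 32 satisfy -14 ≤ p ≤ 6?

0

gcd(143, 134):
  143 = 1×134 + 9
  134 = 14×9 + 8
  9 = 1×8 + 1
  8 = 8×1
so gcd(143, 134) = 1.
Back-substitute for Bézout coefficients:
  1 = 9 - 1×8
  ... = 134×(-16) + 143×(15)
Scale by 32: particular solution (-512, 480); reduce p mod 143: (60, -56).
General solution: p = 60 + 143t, q = -56 - 134t for integer t.
-14 ≤ 60 + 143t ≤ 6 gives t ∈ [0, -1], which is 0 values.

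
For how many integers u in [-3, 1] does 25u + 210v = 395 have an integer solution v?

gcd(210, 25) = 5.
By Bézout, 25·(17) + 210·(-2) = 5.
Particular solution: (41, -3).
General solution: u = 41 + 42t, v = -3 - 5t for integer t.
-3 ≤ 41 + 42t ≤ 1 gives t ∈ [-1, -1], which is 1 value.

1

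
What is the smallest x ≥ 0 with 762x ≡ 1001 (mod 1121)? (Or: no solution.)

gcd(1121, 762) = 1.
1 divides 1001, so solutions exist.
By Bézout, 762*(-484) + 1121*(329) = 1.
So 762*(-484) ≡ 1 (mod 1121); multiply by 1001: x ≡ -484484 (mod 1121).
Smallest nonnegative: x = -484484 mod 1121 = 909.

909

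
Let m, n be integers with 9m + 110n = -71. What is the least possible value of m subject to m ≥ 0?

41

gcd(110, 9):
  110 = 12*9 + 2
  9 = 4*2 + 1
  2 = 2*1
so gcd(110, 9) = 1.
1 divides -71, so solutions exist.
Back-substitute for Bézout coefficients:
  1 = 9 - 4*2
  ... = 9*(49) + 110*(-4)
Scale by -71/1 = -71: (m₀, n₀) = (-3479, 284).
General solution: m = -3479 + 110t, n = 284 - 9t for integer t.
m ≥ 0: smallest is -3479 mod 110 = 41 (at t = 32), with n = -4.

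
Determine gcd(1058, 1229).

1

gcd(1229, 1058):
  1229 = 1·1058 + 171
  1058 = 6·171 + 32
  171 = 5·32 + 11
  32 = 2·11 + 10
  11 = 1·10 + 1
  10 = 10·1
so gcd(1229, 1058) = 1.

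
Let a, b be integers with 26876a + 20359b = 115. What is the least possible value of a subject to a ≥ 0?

13883

gcd(26876, 20359):
  26876 = 1×20359 + 6517
  20359 = 3×6517 + 808
  6517 = 8×808 + 53
  808 = 15×53 + 13
  53 = 4×13 + 1
  13 = 13×1
so gcd(26876, 20359) = 1.
1 divides 115, so solutions exist.
Back-substitute for Bézout coefficients:
  1 = 53 - 4×13
  ... = 26876×(1537) + 20359×(-2029)
Scale by 115/1 = 115: (a₀, b₀) = (176755, -233335).
General solution: a = 176755 + 20359t, b = -233335 - 26876t for integer t.
a ≥ 0: smallest is 176755 mod 20359 = 13883 (at t = -8), with b = -18327.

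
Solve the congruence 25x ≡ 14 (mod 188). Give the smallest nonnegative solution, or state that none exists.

166

gcd(188, 25):
  188 = 7×25 + 13
  25 = 1×13 + 12
  13 = 1×12 + 1
  12 = 12×1
so gcd(188, 25) = 1.
1 divides 14, so solutions exist.
Back-substitute for Bézout coefficients:
  1 = 13 - 1×12
  ... = 25×(-15) + 188×(2)
So 25×(-15) ≡ 1 (mod 188); multiply by 14: x ≡ -210 (mod 188).
Smallest nonnegative: x = -210 mod 188 = 166.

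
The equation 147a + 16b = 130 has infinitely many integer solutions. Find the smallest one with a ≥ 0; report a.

gcd(147, 16) = 1.
1 divides 130, so solutions exist.
By Bézout, 147×(-5) + 16×(46) = 1.
Scale by 130/1 = 130: (a₀, b₀) = (-650, 5980).
General solution: a = -650 + 16t, b = 5980 - 147t for integer t.
a ≥ 0: smallest is -650 mod 16 = 6 (at t = 41), with b = -47.

6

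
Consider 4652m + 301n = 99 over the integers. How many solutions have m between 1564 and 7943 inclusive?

gcd(4652, 301) = 1  (4652 = 15*301 + 137, 301 = 2*137 + 27, 137 = 5*27 + 2, 27 = 13*2 + 1, 2 = 2*1).
Back-substituting, 4652*(-145) + 301*(2241) = 1.
Scale by 99: particular solution (-14355, 221859); reduce m mod 301: (93, -1437).
General solution: m = 93 + 301t, n = -1437 - 4652t for integer t.
1564 ≤ 93 + 301t ≤ 7943 gives t ∈ [5, 26], which is 22 values.

22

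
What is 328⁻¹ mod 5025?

gcd(5025, 328) = 1  (5025 = 15*328 + 105, 328 = 3*105 + 13, 105 = 8*13 + 1, 13 = 13*1).
Back-substituting, 328*(-383) + 5025*(25) = 1.
So 328*-383 ≡ 1 (mod 5025), and -383 mod 5025 = 4642.

4642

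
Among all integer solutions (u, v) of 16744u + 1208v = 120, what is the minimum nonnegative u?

64

gcd(16744, 1208):
  16744 = 13*1208 + 1040
  1208 = 1*1040 + 168
  1040 = 6*168 + 32
  168 = 5*32 + 8
  32 = 4*8
so gcd(16744, 1208) = 8.
8 divides 120, so solutions exist.
Back-substitute for Bézout coefficients:
  8 = 168 - 5*32
  ... = 16744*(-36) + 1208*(499)
Scale by 120/8 = 15: (u₀, v₀) = (-540, 7485).
General solution: u = -540 + 151t, v = 7485 - 2093t for integer t.
u ≥ 0: smallest is -540 mod 151 = 64 (at t = 4), with v = -887.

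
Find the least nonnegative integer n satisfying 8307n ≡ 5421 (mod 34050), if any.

4903

gcd(34050, 8307):
  34050 = 4·8307 + 822
  8307 = 10·822 + 87
  822 = 9·87 + 39
  87 = 2·39 + 9
  39 = 4·9 + 3
  9 = 3·3
so gcd(34050, 8307) = 3.
3 divides 5421, so solutions exist.
Back-substitute for Bézout coefficients:
  3 = 39 - 4·9
  ... = 8307·(-3521) + 34050·(859)
So 8307·(-3521) ≡ 3 (mod 34050); multiply by 1807: n ≡ -6362447 (mod 11350).
Smallest nonnegative: n = -6362447 mod 11350 = 4903.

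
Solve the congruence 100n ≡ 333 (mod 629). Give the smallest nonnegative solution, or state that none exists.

148

gcd(629, 100):
  629 = 6×100 + 29
  100 = 3×29 + 13
  29 = 2×13 + 3
  13 = 4×3 + 1
  3 = 3×1
so gcd(629, 100) = 1.
1 divides 333, so solutions exist.
Back-substitute for Bézout coefficients:
  1 = 13 - 4×3
  ... = 100×(195) + 629×(-31)
So 100×(195) ≡ 1 (mod 629); multiply by 333: n ≡ 64935 (mod 629).
Smallest nonnegative: n = 64935 mod 629 = 148.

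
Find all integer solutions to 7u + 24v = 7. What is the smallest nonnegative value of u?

gcd(24, 7):
  24 = 3*7 + 3
  7 = 2*3 + 1
  3 = 3*1
so gcd(24, 7) = 1.
1 divides 7, so solutions exist.
Back-substitute for Bézout coefficients:
  1 = 7 - 2*3
  ... = 7*(7) + 24*(-2)
Scale by 7/1 = 7: (u₀, v₀) = (49, -14).
General solution: u = 49 + 24t, v = -14 - 7t for integer t.
u ≥ 0: smallest is 49 mod 24 = 1 (at t = -2), with v = 0.

1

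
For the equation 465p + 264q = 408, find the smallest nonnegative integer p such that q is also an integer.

48

gcd(465, 264) = 3  (465 = 1*264 + 201, 264 = 1*201 + 63, 201 = 3*63 + 12, 63 = 5*12 + 3, 12 = 4*3).
3 divides 408, so solutions exist.
Back-substituting, 465*(-21) + 264*(37) = 3.
Scale by 408/3 = 136: (p₀, q₀) = (-2856, 5032).
General solution: p = -2856 + 88t, q = 5032 - 155t for integer t.
p ≥ 0: smallest is -2856 mod 88 = 48 (at t = 33), with q = -83.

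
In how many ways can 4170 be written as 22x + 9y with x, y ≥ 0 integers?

21

gcd(22, 9) = 1.
By Bézout, 22×(-2) + 9×(5) = 1.
One solution: (3, 456).
General: x = 3 + 9t, y = 456 - 22t.
x ≥ 0 ⇒ t ≥ 0; y ≥ 0 ⇒ t ≤ 20. So t ∈ [0, 20]: 21 solutions.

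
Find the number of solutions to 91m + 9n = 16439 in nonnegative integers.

20

gcd(91, 9):
  91 = 10×9 + 1
  9 = 9×1
so gcd(91, 9) = 1.
Back-substitute for Bézout coefficients:
  1 = 91 - 10×9
  ... = 91×(1) + 9×(-10)
Scale by 16439: one solution is (16439, -164390). Reduce m mod 9: (5, 1776).
General: m = 5 + 9t, n = 1776 - 91t.
m ≥ 0 ⇒ t ≥ 0; n ≥ 0 ⇒ t ≤ 19. So t ∈ [0, 19]: 20 solutions.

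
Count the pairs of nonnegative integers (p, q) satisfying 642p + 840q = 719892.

8

gcd(840, 642) = 6.
By Bézout, 642*(-17) + 840*(13) = 6.
One solution: (106, 776).
General: p = 106 + 140t, q = 776 - 107t.
p ≥ 0 ⇒ t ≥ 0; q ≥ 0 ⇒ t ≤ 7. So t ∈ [0, 7]: 8 solutions.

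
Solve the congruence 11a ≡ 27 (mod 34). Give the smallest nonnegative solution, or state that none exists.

21

gcd(34, 11) = 1  (34 = 3·11 + 1, 11 = 11·1).
1 divides 27, so solutions exist.
Back-substituting, 11·(-3) + 34·(1) = 1.
So 11·(-3) ≡ 1 (mod 34); multiply by 27: a ≡ -81 (mod 34).
Smallest nonnegative: a = -81 mod 34 = 21.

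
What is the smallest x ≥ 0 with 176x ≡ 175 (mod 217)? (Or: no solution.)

gcd(217, 176):
  217 = 1×176 + 41
  176 = 4×41 + 12
  41 = 3×12 + 5
  12 = 2×5 + 2
  5 = 2×2 + 1
  2 = 2×1
so gcd(217, 176) = 1.
1 divides 175, so solutions exist.
Back-substitute for Bézout coefficients:
  1 = 5 - 2×2
  ... = 176×(-90) + 217×(73)
So 176×(-90) ≡ 1 (mod 217); multiply by 175: x ≡ -15750 (mod 217).
Smallest nonnegative: x = -15750 mod 217 = 91.

91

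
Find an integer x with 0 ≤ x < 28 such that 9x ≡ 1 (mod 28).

gcd(28, 9) = 1.
By Bézout, 9·(-3) + 28·(1) = 1.
So 9·-3 ≡ 1 (mod 28), and -3 mod 28 = 25.

25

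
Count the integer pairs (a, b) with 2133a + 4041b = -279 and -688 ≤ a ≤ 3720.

10

gcd(4041, 2133):
  4041 = 1×2133 + 1908
  2133 = 1×1908 + 225
  1908 = 8×225 + 108
  225 = 2×108 + 9
  108 = 12×9
so gcd(4041, 2133) = 9.
Back-substitute for Bézout coefficients:
  9 = 225 - 2×108
  ... = 2133×(36) + 4041×(-19)
Scale by -31: particular solution (-1116, 589); reduce a mod 449: (231, -122).
General solution: a = 231 + 449t, b = -122 - 237t for integer t.
-688 ≤ 231 + 449t ≤ 3720 gives t ∈ [-2, 7], which is 10 values.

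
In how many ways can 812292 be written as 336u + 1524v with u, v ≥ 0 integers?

gcd(1524, 336) = 12.
By Bézout, 336·(59) + 1524·(-13) = 12.
One solution: (0, 533).
General: u = 0 + 127t, v = 533 - 28t.
u ≥ 0 ⇒ t ≥ 0; v ≥ 0 ⇒ t ≤ 19. So t ∈ [0, 19]: 20 solutions.

20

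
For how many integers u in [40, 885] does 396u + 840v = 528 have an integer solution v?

12

gcd(840, 396):
  840 = 2*396 + 48
  396 = 8*48 + 12
  48 = 4*12
so gcd(840, 396) = 12.
Back-substitute for Bézout coefficients:
  12 = 396 - 8*48
  ... = 396*(17) + 840*(-8)
Scale by 44: particular solution (748, -352); reduce u mod 70: (48, -22).
General solution: u = 48 + 70t, v = -22 - 33t for integer t.
40 ≤ 48 + 70t ≤ 885 gives t ∈ [0, 11], which is 12 values.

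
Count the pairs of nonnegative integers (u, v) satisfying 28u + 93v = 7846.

3

gcd(93, 28) = 1.
By Bézout, 28×(10) + 93×(-3) = 1.
One solution: (61, 66).
General: u = 61 + 93t, v = 66 - 28t.
u ≥ 0 ⇒ t ≥ 0; v ≥ 0 ⇒ t ≤ 2. So t ∈ [0, 2]: 3 solutions.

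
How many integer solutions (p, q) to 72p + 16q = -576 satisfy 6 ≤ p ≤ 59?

27

gcd(72, 16) = 8  (72 = 4*16 + 8, 16 = 2*8).
Back-substituting, 72*(1) + 16*(-4) = 8.
Scale by -72: particular solution (-72, 288); reduce p mod 2: (0, -36).
General solution: p = 0 + 2t, q = -36 - 9t for integer t.
6 ≤ 0 + 2t ≤ 59 gives t ∈ [3, 29], which is 27 values.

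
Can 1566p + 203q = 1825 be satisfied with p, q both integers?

gcd(1566, 203):
  1566 = 7×203 + 145
  203 = 1×145 + 58
  145 = 2×58 + 29
  58 = 2×29
so gcd(1566, 203) = 29.
29 does not divide 1825 (remainder 27), so no integer solutions.

no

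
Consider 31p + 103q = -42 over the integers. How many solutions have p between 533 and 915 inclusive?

3

gcd(103, 31) = 1.
By Bézout, 31·(10) + 103·(-3) = 1.
Particular solution: (95, -29).
General solution: p = 95 + 103t, q = -29 - 31t for integer t.
533 ≤ 95 + 103t ≤ 915 gives t ∈ [5, 7], which is 3 values.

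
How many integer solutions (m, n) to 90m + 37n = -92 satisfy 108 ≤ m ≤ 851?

gcd(90, 37) = 1.
By Bézout, 90·(7) + 37·(-17) = 1.
Particular solution: (22, -56).
General solution: m = 22 + 37t, n = -56 - 90t for integer t.
108 ≤ 22 + 37t ≤ 851 gives t ∈ [3, 22], which is 20 values.

20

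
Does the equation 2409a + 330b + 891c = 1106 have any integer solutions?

gcd(2409, 330) = 33  (2409 = 7·330 + 99, 330 = 3·99 + 33, 99 = 3·33).
gcd(33, 891) = 33.
33 does not divide 1106 (remainder 17), so no integer solutions.

no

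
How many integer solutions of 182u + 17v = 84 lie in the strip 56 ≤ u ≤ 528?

28

gcd(182, 17) = 1  (182 = 10*17 + 12, 17 = 1*12 + 5, 12 = 2*5 + 2, 5 = 2*2 + 1, 2 = 2*1).
Back-substituting, 182*(-7) + 17*(75) = 1.
Scale by 84: particular solution (-588, 6300); reduce u mod 17: (7, -70).
General solution: u = 7 + 17t, v = -70 - 182t for integer t.
56 ≤ 7 + 17t ≤ 528 gives t ∈ [3, 30], which is 28 values.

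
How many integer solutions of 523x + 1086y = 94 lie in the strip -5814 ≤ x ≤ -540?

gcd(1086, 523):
  1086 = 2*523 + 40
  523 = 13*40 + 3
  40 = 13*3 + 1
  3 = 3*1
so gcd(1086, 523) = 1.
Back-substitute for Bézout coefficients:
  1 = 40 - 13*3
  ... = 523*(-353) + 1086*(170)
Scale by 94: particular solution (-33182, 15980); reduce x mod 1086: (484, -233).
General solution: x = 484 + 1086t, y = -233 - 523t for integer t.
-5814 ≤ 484 + 1086t ≤ -540 gives t ∈ [-5, -1], which is 5 values.

5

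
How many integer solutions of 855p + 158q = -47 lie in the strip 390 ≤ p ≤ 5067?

30

gcd(855, 158):
  855 = 5*158 + 65
  158 = 2*65 + 28
  65 = 2*28 + 9
  28 = 3*9 + 1
  9 = 9*1
so gcd(855, 158) = 1.
Back-substitute for Bézout coefficients:
  1 = 28 - 3*9
  ... = 855*(-17) + 158*(92)
Scale by -47: particular solution (799, -4324); reduce p mod 158: (9, -49).
General solution: p = 9 + 158t, q = -49 - 855t for integer t.
390 ≤ 9 + 158t ≤ 5067 gives t ∈ [3, 32], which is 30 values.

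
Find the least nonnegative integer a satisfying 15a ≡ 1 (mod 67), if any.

9

gcd(67, 15):
  67 = 4×15 + 7
  15 = 2×7 + 1
  7 = 7×1
so gcd(67, 15) = 1.
1 divides 1, so solutions exist.
Back-substitute for Bézout coefficients:
  1 = 15 - 2×7
  ... = 15×(9) + 67×(-2)
So 15×(9) ≡ 1 (mod 67); multiply by 1: a ≡ 9 (mod 67).
Smallest nonnegative: a = 9 mod 67 = 9.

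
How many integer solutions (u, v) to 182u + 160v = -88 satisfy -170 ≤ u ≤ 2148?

29

gcd(182, 160) = 2  (182 = 1×160 + 22, 160 = 7×22 + 6, 22 = 3×6 + 4, 6 = 1×4 + 2, 4 = 2×2).
Back-substituting, 182×(-29) + 160×(33) = 2.
Scale by -44: particular solution (1276, -1452); reduce u mod 80: (76, -87).
General solution: u = 76 + 80t, v = -87 - 91t for integer t.
-170 ≤ 76 + 80t ≤ 2148 gives t ∈ [-3, 25], which is 29 values.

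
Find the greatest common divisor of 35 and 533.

1

gcd(533, 35):
  533 = 15*35 + 8
  35 = 4*8 + 3
  8 = 2*3 + 2
  3 = 1*2 + 1
  2 = 2*1
so gcd(533, 35) = 1.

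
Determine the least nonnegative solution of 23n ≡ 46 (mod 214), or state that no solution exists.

2

gcd(214, 23) = 1.
1 divides 46, so solutions exist.
By Bézout, 23*(-93) + 214*(10) = 1.
So 23*(-93) ≡ 1 (mod 214); multiply by 46: n ≡ -4278 (mod 214).
Smallest nonnegative: n = -4278 mod 214 = 2.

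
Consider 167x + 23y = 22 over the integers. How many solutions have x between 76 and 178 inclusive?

4

gcd(167, 23) = 1  (167 = 7·23 + 6, 23 = 3·6 + 5, 6 = 1·5 + 1, 5 = 5·1).
Back-substituting, 167·(4) + 23·(-29) = 1.
Scale by 22: particular solution (88, -638); reduce x mod 23: (19, -137).
General solution: x = 19 + 23t, y = -137 - 167t for integer t.
76 ≤ 19 + 23t ≤ 178 gives t ∈ [3, 6], which is 4 values.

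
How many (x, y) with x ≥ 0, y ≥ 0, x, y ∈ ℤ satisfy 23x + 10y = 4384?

19

gcd(23, 10):
  23 = 2·10 + 3
  10 = 3·3 + 1
  3 = 3·1
so gcd(23, 10) = 1.
Back-substitute for Bézout coefficients:
  1 = 10 - 3·3
  ... = 23·(-3) + 10·(7)
Scale by 4384: one solution is (-13152, 30688). Reduce x mod 10: (8, 420).
General: x = 8 + 10t, y = 420 - 23t.
x ≥ 0 ⇒ t ≥ 0; y ≥ 0 ⇒ t ≤ 18. So t ∈ [0, 18]: 19 solutions.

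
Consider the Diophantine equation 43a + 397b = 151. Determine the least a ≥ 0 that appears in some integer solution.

142

gcd(397, 43) = 1.
1 divides 151, so solutions exist.
By Bézout, 43×(-120) + 397×(13) = 1.
Scale by 151/1 = 151: (a₀, b₀) = (-18120, 1963).
General solution: a = -18120 + 397t, b = 1963 - 43t for integer t.
a ≥ 0: smallest is -18120 mod 397 = 142 (at t = 46), with b = -15.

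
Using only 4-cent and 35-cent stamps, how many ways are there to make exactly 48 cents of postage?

1

Need nonnegative integers with 4j + 35k = 48.
gcd(4, 35) = 1, and 4·(9) + 35·(-1) = 1.
So (j₀, k₀) = (432, -48); general j = 432 + 35t, k = -48 - 4t.
j ≥ 0 ⇒ t ≥ -12; k ≥ 0 ⇒ t ≤ -12. That's 1 value of t.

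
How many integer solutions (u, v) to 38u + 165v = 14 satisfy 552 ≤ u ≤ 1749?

7

gcd(165, 38) = 1  (165 = 4*38 + 13, 38 = 2*13 + 12, 13 = 1*12 + 1, 12 = 12*1).
Back-substituting, 38*(-13) + 165*(3) = 1.
Scale by 14: particular solution (-182, 42); reduce u mod 165: (148, -34).
General solution: u = 148 + 165t, v = -34 - 38t for integer t.
552 ≤ 148 + 165t ≤ 1749 gives t ∈ [3, 9], which is 7 values.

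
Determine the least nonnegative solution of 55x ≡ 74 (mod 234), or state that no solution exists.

gcd(234, 55) = 1  (234 = 4×55 + 14, 55 = 3×14 + 13, 14 = 1×13 + 1, 13 = 13×1).
1 divides 74, so solutions exist.
Back-substituting, 55×(-17) + 234×(4) = 1.
So 55×(-17) ≡ 1 (mod 234); multiply by 74: x ≡ -1258 (mod 234).
Smallest nonnegative: x = -1258 mod 234 = 146.

146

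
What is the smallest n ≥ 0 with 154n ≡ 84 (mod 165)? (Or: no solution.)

gcd(165, 154):
  165 = 1*154 + 11
  154 = 14*11
so gcd(165, 154) = 11.
11 does not divide 84, so the congruence has no solution.

no solution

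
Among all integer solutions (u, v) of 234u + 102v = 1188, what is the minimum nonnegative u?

9

gcd(234, 102) = 6  (234 = 2*102 + 30, 102 = 3*30 + 12, 30 = 2*12 + 6, 12 = 2*6).
6 divides 1188, so solutions exist.
Back-substituting, 234*(7) + 102*(-16) = 6.
Scale by 1188/6 = 198: (u₀, v₀) = (1386, -3168).
General solution: u = 1386 + 17t, v = -3168 - 39t for integer t.
u ≥ 0: smallest is 1386 mod 17 = 9 (at t = -81), with v = -9.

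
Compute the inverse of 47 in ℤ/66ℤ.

59

gcd(66, 47):
  66 = 1×47 + 19
  47 = 2×19 + 9
  19 = 2×9 + 1
  9 = 9×1
so gcd(66, 47) = 1.
Back-substitute for Bézout coefficients:
  1 = 19 - 2×9
  ... = 47×(-7) + 66×(5)
So 47×-7 ≡ 1 (mod 66), and -7 mod 66 = 59.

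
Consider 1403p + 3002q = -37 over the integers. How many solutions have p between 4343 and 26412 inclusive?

7

gcd(3002, 1403) = 1.
By Bézout, 1403×(291) + 3002×(-136) = 1.
Particular solution: (1241, -580).
General solution: p = 1241 + 3002t, q = -580 - 1403t for integer t.
4343 ≤ 1241 + 3002t ≤ 26412 gives t ∈ [2, 8], which is 7 values.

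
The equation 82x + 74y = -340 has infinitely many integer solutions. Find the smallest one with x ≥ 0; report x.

gcd(82, 74) = 2.
2 divides -340, so solutions exist.
By Bézout, 82·(-9) + 74·(10) = 2.
Scale by -340/2 = -170: (x₀, y₀) = (1530, -1700).
General solution: x = 1530 + 37t, y = -1700 - 41t for integer t.
x ≥ 0: smallest is 1530 mod 37 = 13 (at t = -41), with y = -19.

13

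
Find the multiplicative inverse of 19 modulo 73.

gcd(73, 19) = 1.
By Bézout, 19*(-23) + 73*(6) = 1.
So 19*-23 ≡ 1 (mod 73), and -23 mod 73 = 50.

50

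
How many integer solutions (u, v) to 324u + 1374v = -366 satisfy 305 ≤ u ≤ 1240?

4

gcd(1374, 324) = 6.
By Bézout, 324×(-106) + 1374×(25) = 6.
Particular solution: (54, -13).
General solution: u = 54 + 229t, v = -13 - 54t for integer t.
305 ≤ 54 + 229t ≤ 1240 gives t ∈ [2, 5], which is 4 values.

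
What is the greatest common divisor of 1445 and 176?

1

gcd(1445, 176):
  1445 = 8*176 + 37
  176 = 4*37 + 28
  37 = 1*28 + 9
  28 = 3*9 + 1
  9 = 9*1
so gcd(1445, 176) = 1.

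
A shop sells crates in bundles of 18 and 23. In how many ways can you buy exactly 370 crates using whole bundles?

Need nonnegative integers with 18j + 23k = 370.
gcd(18, 23) = 1, and 18·(9) + 23·(-7) = 1.
So (j₀, k₀) = (3330, -2590); general j = 3330 + 23t, k = -2590 - 18t.
j ≥ 0 ⇒ t ≥ -144; k ≥ 0 ⇒ t ≤ -144. That's 1 value of t.

1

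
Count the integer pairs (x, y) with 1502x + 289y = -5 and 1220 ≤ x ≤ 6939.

gcd(1502, 289):
  1502 = 5×289 + 57
  289 = 5×57 + 4
  57 = 14×4 + 1
  4 = 4×1
so gcd(1502, 289) = 1.
Back-substitute for Bézout coefficients:
  1 = 57 - 14×4
  ... = 1502×(71) + 289×(-369)
Scale by -5: particular solution (-355, 1845); reduce x mod 289: (223, -1159).
General solution: x = 223 + 289t, y = -1159 - 1502t for integer t.
1220 ≤ 223 + 289t ≤ 6939 gives t ∈ [4, 23], which is 20 values.

20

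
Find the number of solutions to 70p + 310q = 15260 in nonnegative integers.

gcd(310, 70) = 10.
By Bézout, 70×(9) + 310×(-2) = 10.
One solution: (1, 49).
General: p = 1 + 31t, q = 49 - 7t.
p ≥ 0 ⇒ t ≥ 0; q ≥ 0 ⇒ t ≤ 7. So t ∈ [0, 7]: 8 solutions.

8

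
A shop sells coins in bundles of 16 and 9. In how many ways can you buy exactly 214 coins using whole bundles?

Need nonnegative integers with 16j + 9k = 214.
gcd(16, 9) = 1, and 16·(4) + 9·(-7) = 1.
So (j₀, k₀) = (856, -1498); general j = 856 + 9t, k = -1498 - 16t.
j ≥ 0 ⇒ t ≥ -95; k ≥ 0 ⇒ t ≤ -94. That's 2 values of t.

2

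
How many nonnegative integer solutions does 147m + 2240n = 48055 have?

gcd(2240, 147):
  2240 = 15×147 + 35
  147 = 4×35 + 7
  35 = 5×7
so gcd(2240, 147) = 7.
Back-substitute for Bézout coefficients:
  7 = 147 - 4×35
  ... = 147×(61) + 2240×(-4)
Scale by 6865: one solution is (418765, -27460). Reduce m mod 320: (205, 8).
General: m = 205 + 320t, n = 8 - 21t.
m ≥ 0 ⇒ t ≥ 0; n ≥ 0 ⇒ t ≤ 0. So t ∈ [0, 0]: 1 solution.

1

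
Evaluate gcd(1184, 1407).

gcd(1407, 1184) = 1  (1407 = 1·1184 + 223, 1184 = 5·223 + 69, 223 = 3·69 + 16, 69 = 4·16 + 5, 16 = 3·5 + 1, 5 = 5·1).

1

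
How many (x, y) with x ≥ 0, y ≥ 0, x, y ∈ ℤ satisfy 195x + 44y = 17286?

2

gcd(195, 44):
  195 = 4·44 + 19
  44 = 2·19 + 6
  19 = 3·6 + 1
  6 = 6·1
so gcd(195, 44) = 1.
Back-substitute for Bézout coefficients:
  1 = 19 - 3·6
  ... = 195·(7) + 44·(-31)
Scale by 17286: one solution is (121002, -535866). Reduce x mod 44: (2, 384).
General: x = 2 + 44t, y = 384 - 195t.
x ≥ 0 ⇒ t ≥ 0; y ≥ 0 ⇒ t ≤ 1. So t ∈ [0, 1]: 2 solutions.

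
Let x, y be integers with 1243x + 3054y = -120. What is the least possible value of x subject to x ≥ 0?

1764

gcd(3054, 1243):
  3054 = 2×1243 + 568
  1243 = 2×568 + 107
  568 = 5×107 + 33
  107 = 3×33 + 8
  33 = 4×8 + 1
  8 = 8×1
so gcd(3054, 1243) = 1.
1 divides -120, so solutions exist.
Back-substitute for Bézout coefficients:
  1 = 33 - 4×8
  ... = 1243×(-371) + 3054×(151)
Scale by -120/1 = -120: (x₀, y₀) = (44520, -18120).
General solution: x = 44520 + 3054t, y = -18120 - 1243t for integer t.
x ≥ 0: smallest is 44520 mod 3054 = 1764 (at t = -14), with y = -718.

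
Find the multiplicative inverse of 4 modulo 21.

gcd(21, 4) = 1  (21 = 5×4 + 1, 4 = 4×1).
Back-substituting, 4×(-5) + 21×(1) = 1.
So 4×-5 ≡ 1 (mod 21), and -5 mod 21 = 16.

16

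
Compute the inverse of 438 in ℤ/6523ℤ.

gcd(6523, 438):
  6523 = 14·438 + 391
  438 = 1·391 + 47
  391 = 8·47 + 15
  47 = 3·15 + 2
  15 = 7·2 + 1
  2 = 2·1
so gcd(6523, 438) = 1.
Back-substitute for Bézout coefficients:
  1 = 15 - 7·2
  ... = 438·(-3053) + 6523·(205)
So 438·-3053 ≡ 1 (mod 6523), and -3053 mod 6523 = 3470.

3470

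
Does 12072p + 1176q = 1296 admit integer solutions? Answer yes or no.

gcd(12072, 1176) = 24.
24 divides 1296, so integer solutions exist.

yes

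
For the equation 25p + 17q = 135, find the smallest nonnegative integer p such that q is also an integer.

gcd(25, 17):
  25 = 1·17 + 8
  17 = 2·8 + 1
  8 = 8·1
so gcd(25, 17) = 1.
1 divides 135, so solutions exist.
Back-substitute for Bézout coefficients:
  1 = 17 - 2·8
  ... = 25·(-2) + 17·(3)
Scale by 135/1 = 135: (p₀, q₀) = (-270, 405).
General solution: p = -270 + 17t, q = 405 - 25t for integer t.
p ≥ 0: smallest is -270 mod 17 = 2 (at t = 16), with q = 5.

2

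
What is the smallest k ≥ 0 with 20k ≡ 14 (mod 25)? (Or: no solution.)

no solution

gcd(25, 20) = 5  (25 = 1*20 + 5, 20 = 4*5).
5 does not divide 14, so the congruence has no solution.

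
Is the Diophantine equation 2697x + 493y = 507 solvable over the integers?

no

gcd(2697, 493) = 29  (2697 = 5·493 + 232, 493 = 2·232 + 29, 232 = 8·29).
29 does not divide 507 (remainder 14), so no integer solutions.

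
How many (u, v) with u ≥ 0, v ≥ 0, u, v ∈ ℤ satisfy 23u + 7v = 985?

6

gcd(23, 7) = 1.
By Bézout, 23*(-3) + 7*(10) = 1.
One solution: (6, 121).
General: u = 6 + 7t, v = 121 - 23t.
u ≥ 0 ⇒ t ≥ 0; v ≥ 0 ⇒ t ≤ 5. So t ∈ [0, 5]: 6 solutions.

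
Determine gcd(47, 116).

1

gcd(116, 47):
  116 = 2×47 + 22
  47 = 2×22 + 3
  22 = 7×3 + 1
  3 = 3×1
so gcd(116, 47) = 1.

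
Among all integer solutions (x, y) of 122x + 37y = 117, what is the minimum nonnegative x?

14

gcd(122, 37) = 1.
1 divides 117, so solutions exist.
By Bézout, 122×(-10) + 37×(33) = 1.
Scale by 117/1 = 117: (x₀, y₀) = (-1170, 3861).
General solution: x = -1170 + 37t, y = 3861 - 122t for integer t.
x ≥ 0: smallest is -1170 mod 37 = 14 (at t = 32), with y = -43.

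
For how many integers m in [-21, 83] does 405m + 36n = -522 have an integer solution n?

gcd(405, 36) = 9.
By Bézout, 405×(1) + 36×(-11) = 9.
Particular solution: (2, -37).
General solution: m = 2 + 4t, n = -37 - 45t for integer t.
-21 ≤ 2 + 4t ≤ 83 gives t ∈ [-5, 20], which is 26 values.

26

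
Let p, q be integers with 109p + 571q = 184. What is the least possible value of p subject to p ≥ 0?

316

gcd(571, 109):
  571 = 5·109 + 26
  109 = 4·26 + 5
  26 = 5·5 + 1
  5 = 5·1
so gcd(571, 109) = 1.
1 divides 184, so solutions exist.
Back-substitute for Bézout coefficients:
  1 = 26 - 5·5
  ... = 109·(-110) + 571·(21)
Scale by 184/1 = 184: (p₀, q₀) = (-20240, 3864).
General solution: p = -20240 + 571t, q = 3864 - 109t for integer t.
p ≥ 0: smallest is -20240 mod 571 = 316 (at t = 36), with q = -60.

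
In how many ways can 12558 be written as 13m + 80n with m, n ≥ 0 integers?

gcd(80, 13) = 1  (80 = 6·13 + 2, 13 = 6·2 + 1, 2 = 2·1).
Back-substituting, 13·(37) + 80·(-6) = 1.
Scale by 12558: one solution is (464646, -75348). Reduce m mod 80: (6, 156).
General: m = 6 + 80t, n = 156 - 13t.
m ≥ 0 ⇒ t ≥ 0; n ≥ 0 ⇒ t ≤ 12. So t ∈ [0, 12]: 13 solutions.

13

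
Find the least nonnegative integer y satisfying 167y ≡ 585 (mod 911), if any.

gcd(911, 167) = 1  (911 = 5·167 + 76, 167 = 2·76 + 15, 76 = 5·15 + 1, 15 = 15·1).
1 divides 585, so solutions exist.
Back-substituting, 167·(-60) + 911·(11) = 1.
So 167·(-60) ≡ 1 (mod 911); multiply by 585: y ≡ -35100 (mod 911).
Smallest nonnegative: y = -35100 mod 911 = 429.

429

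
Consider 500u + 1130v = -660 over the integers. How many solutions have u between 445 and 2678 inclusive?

20

gcd(1130, 500):
  1130 = 2·500 + 130
  500 = 3·130 + 110
  130 = 1·110 + 20
  110 = 5·20 + 10
  20 = 2·10
so gcd(1130, 500) = 10.
Back-substitute for Bézout coefficients:
  10 = 110 - 5·20
  ... = 500·(52) + 1130·(-23)
Scale by -66: particular solution (-3432, 1518); reduce u mod 113: (71, -32).
General solution: u = 71 + 113t, v = -32 - 50t for integer t.
445 ≤ 71 + 113t ≤ 2678 gives t ∈ [4, 23], which is 20 values.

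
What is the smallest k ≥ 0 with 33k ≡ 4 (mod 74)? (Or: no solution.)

36

gcd(74, 33):
  74 = 2×33 + 8
  33 = 4×8 + 1
  8 = 8×1
so gcd(74, 33) = 1.
1 divides 4, so solutions exist.
Back-substitute for Bézout coefficients:
  1 = 33 - 4×8
  ... = 33×(9) + 74×(-4)
So 33×(9) ≡ 1 (mod 74); multiply by 4: k ≡ 36 (mod 74).
Smallest nonnegative: k = 36 mod 74 = 36.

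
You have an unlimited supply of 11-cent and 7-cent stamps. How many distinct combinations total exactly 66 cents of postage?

Need nonnegative integers with 11j + 7k = 66.
gcd(11, 7) = 1, and 11·(2) + 7·(-3) = 1.
So (j₀, k₀) = (132, -198); general j = 132 + 7t, k = -198 - 11t.
j ≥ 0 ⇒ t ≥ -18; k ≥ 0 ⇒ t ≤ -18. That's 1 value of t.

1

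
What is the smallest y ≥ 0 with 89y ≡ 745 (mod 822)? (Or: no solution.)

gcd(822, 89):
  822 = 9·89 + 21
  89 = 4·21 + 5
  21 = 4·5 + 1
  5 = 5·1
so gcd(822, 89) = 1.
1 divides 745, so solutions exist.
Back-substitute for Bézout coefficients:
  1 = 21 - 4·5
  ... = 89·(-157) + 822·(17)
So 89·(-157) ≡ 1 (mod 822); multiply by 745: y ≡ -116965 (mod 822).
Smallest nonnegative: y = -116965 mod 822 = 581.

581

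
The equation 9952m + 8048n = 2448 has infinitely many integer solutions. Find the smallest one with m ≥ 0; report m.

145

gcd(9952, 8048) = 16  (9952 = 1×8048 + 1904, 8048 = 4×1904 + 432, 1904 = 4×432 + 176, 432 = 2×176 + 80, 176 = 2×80 + 16, 80 = 5×16).
16 divides 2448, so solutions exist.
Back-substituting, 9952×(93) + 8048×(-115) = 16.
Scale by 2448/16 = 153: (m₀, n₀) = (14229, -17595).
General solution: m = 14229 + 503t, n = -17595 - 622t for integer t.
m ≥ 0: smallest is 14229 mod 503 = 145 (at t = -28), with n = -179.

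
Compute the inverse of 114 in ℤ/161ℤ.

gcd(161, 114) = 1.
By Bézout, 114*(-24) + 161*(17) = 1.
So 114*-24 ≡ 1 (mod 161), and -24 mod 161 = 137.

137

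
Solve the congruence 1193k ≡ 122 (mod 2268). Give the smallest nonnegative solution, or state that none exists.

gcd(2268, 1193) = 1.
1 divides 122, so solutions exist.
By Bézout, 1193*(173) + 2268*(-91) = 1.
So 1193*(173) ≡ 1 (mod 2268); multiply by 122: k ≡ 21106 (mod 2268).
Smallest nonnegative: k = 21106 mod 2268 = 694.

694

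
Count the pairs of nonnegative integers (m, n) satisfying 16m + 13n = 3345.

16

gcd(16, 13) = 1  (16 = 1*13 + 3, 13 = 4*3 + 1, 3 = 3*1).
Back-substituting, 16*(-4) + 13*(5) = 1.
Scale by 3345: one solution is (-13380, 16725). Reduce m mod 13: (10, 245).
General: m = 10 + 13t, n = 245 - 16t.
m ≥ 0 ⇒ t ≥ 0; n ≥ 0 ⇒ t ≤ 15. So t ∈ [0, 15]: 16 solutions.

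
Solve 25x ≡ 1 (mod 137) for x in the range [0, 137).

gcd(137, 25) = 1.
By Bézout, 25*(11) + 137*(-2) = 1.
So 25*11 ≡ 1 (mod 137), and 11 mod 137 = 11.

11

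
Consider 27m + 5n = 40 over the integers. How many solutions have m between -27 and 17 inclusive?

gcd(27, 5) = 1.
By Bézout, 27*(-2) + 5*(11) = 1.
Particular solution: (0, 8).
General solution: m = 0 + 5t, n = 8 - 27t for integer t.
-27 ≤ 0 + 5t ≤ 17 gives t ∈ [-5, 3], which is 9 values.

9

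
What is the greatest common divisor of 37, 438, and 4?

1

gcd(438, 37) = 1.
gcd(1, 4) = 1.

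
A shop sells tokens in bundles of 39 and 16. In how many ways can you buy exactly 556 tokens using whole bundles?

1

Need nonnegative integers with 39j + 16k = 556.
gcd(39, 16) = 1, and 39·(7) + 16·(-17) = 1.
So (j₀, k₀) = (3892, -9452); general j = 3892 + 16t, k = -9452 - 39t.
j ≥ 0 ⇒ t ≥ -243; k ≥ 0 ⇒ t ≤ -243. That's 1 value of t.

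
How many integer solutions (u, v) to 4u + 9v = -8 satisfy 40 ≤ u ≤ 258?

gcd(9, 4) = 1.
By Bézout, 4*(-2) + 9*(1) = 1.
Particular solution: (7, -4).
General solution: u = 7 + 9t, v = -4 - 4t for integer t.
40 ≤ 7 + 9t ≤ 258 gives t ∈ [4, 27], which is 24 values.

24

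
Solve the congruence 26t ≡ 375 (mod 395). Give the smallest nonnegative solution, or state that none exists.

gcd(395, 26) = 1.
1 divides 375, so solutions exist.
By Bézout, 26*(76) + 395*(-5) = 1.
So 26*(76) ≡ 1 (mod 395); multiply by 375: t ≡ 28500 (mod 395).
Smallest nonnegative: t = 28500 mod 395 = 60.

60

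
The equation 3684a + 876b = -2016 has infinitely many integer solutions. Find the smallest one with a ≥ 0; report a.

gcd(3684, 876) = 12.
12 divides -2016, so solutions exist.
By Bézout, 3684*(-34) + 876*(143) = 12.
Scale by -2016/12 = -168: (a₀, b₀) = (5712, -24024).
General solution: a = 5712 + 73t, b = -24024 - 307t for integer t.
a ≥ 0: smallest is 5712 mod 73 = 18 (at t = -78), with b = -78.

18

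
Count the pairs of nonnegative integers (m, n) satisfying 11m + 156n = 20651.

gcd(156, 11) = 1.
By Bézout, 11·(71) + 156·(-5) = 1.
One solution: (133, 123).
General: m = 133 + 156t, n = 123 - 11t.
m ≥ 0 ⇒ t ≥ 0; n ≥ 0 ⇒ t ≤ 11. So t ∈ [0, 11]: 12 solutions.

12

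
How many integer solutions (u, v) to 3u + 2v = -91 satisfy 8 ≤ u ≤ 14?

3

gcd(3, 2) = 1.
By Bézout, 3·(1) + 2·(-1) = 1.
Particular solution: (1, -47).
General solution: u = 1 + 2t, v = -47 - 3t for integer t.
8 ≤ 1 + 2t ≤ 14 gives t ∈ [4, 6], which is 3 values.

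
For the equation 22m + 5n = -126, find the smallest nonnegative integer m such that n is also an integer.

gcd(22, 5) = 1  (22 = 4*5 + 2, 5 = 2*2 + 1, 2 = 2*1).
1 divides -126, so solutions exist.
Back-substituting, 22*(-2) + 5*(9) = 1.
Scale by -126/1 = -126: (m₀, n₀) = (252, -1134).
General solution: m = 252 + 5t, n = -1134 - 22t for integer t.
m ≥ 0: smallest is 252 mod 5 = 2 (at t = -50), with n = -34.

2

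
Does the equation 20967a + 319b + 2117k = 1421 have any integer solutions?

gcd(20967, 319) = 29.
gcd(29, 2117) = 29.
29 divides 1421, so integer solutions exist.

yes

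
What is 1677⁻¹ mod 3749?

gcd(3749, 1677):
  3749 = 2*1677 + 395
  1677 = 4*395 + 97
  395 = 4*97 + 7
  97 = 13*7 + 6
  7 = 1*6 + 1
  6 = 6*1
so gcd(3749, 1677) = 1.
Back-substitute for Bézout coefficients:
  1 = 7 - 1*6
  ... = 1677*(-541) + 3749*(242)
So 1677*-541 ≡ 1 (mod 3749), and -541 mod 3749 = 3208.

3208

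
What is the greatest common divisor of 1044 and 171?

gcd(1044, 171) = 9  (1044 = 6×171 + 18, 171 = 9×18 + 9, 18 = 2×9).

9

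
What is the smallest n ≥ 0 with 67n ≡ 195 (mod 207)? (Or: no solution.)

6

gcd(207, 67):
  207 = 3*67 + 6
  67 = 11*6 + 1
  6 = 6*1
so gcd(207, 67) = 1.
1 divides 195, so solutions exist.
Back-substitute for Bézout coefficients:
  1 = 67 - 11*6
  ... = 67*(34) + 207*(-11)
So 67*(34) ≡ 1 (mod 207); multiply by 195: n ≡ 6630 (mod 207).
Smallest nonnegative: n = 6630 mod 207 = 6.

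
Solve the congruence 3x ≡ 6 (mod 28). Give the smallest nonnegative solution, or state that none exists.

gcd(28, 3) = 1.
1 divides 6, so solutions exist.
By Bézout, 3×(-9) + 28×(1) = 1.
So 3×(-9) ≡ 1 (mod 28); multiply by 6: x ≡ -54 (mod 28).
Smallest nonnegative: x = -54 mod 28 = 2.

2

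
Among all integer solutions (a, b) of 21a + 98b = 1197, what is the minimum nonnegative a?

1

gcd(98, 21) = 7  (98 = 4×21 + 14, 21 = 1×14 + 7, 14 = 2×7).
7 divides 1197, so solutions exist.
Back-substituting, 21×(5) + 98×(-1) = 7.
Scale by 1197/7 = 171: (a₀, b₀) = (855, -171).
General solution: a = 855 + 14t, b = -171 - 3t for integer t.
a ≥ 0: smallest is 855 mod 14 = 1 (at t = -61), with b = 12.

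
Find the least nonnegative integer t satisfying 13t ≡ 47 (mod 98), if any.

gcd(98, 13) = 1.
1 divides 47, so solutions exist.
By Bézout, 13·(-15) + 98·(2) = 1.
So 13·(-15) ≡ 1 (mod 98); multiply by 47: t ≡ -705 (mod 98).
Smallest nonnegative: t = -705 mod 98 = 79.

79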